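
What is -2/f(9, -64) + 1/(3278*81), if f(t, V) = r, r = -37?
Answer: 531073/9824166 ≈ 0.054058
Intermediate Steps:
f(t, V) = -37
-2/f(9, -64) + 1/(3278*81) = -2/(-37) + 1/(3278*81) = -2*(-1/37) + (1/3278)*(1/81) = 2/37 + 1/265518 = 531073/9824166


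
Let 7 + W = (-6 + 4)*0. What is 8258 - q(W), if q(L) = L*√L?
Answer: 8258 + 7*I*√7 ≈ 8258.0 + 18.52*I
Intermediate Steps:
W = -7 (W = -7 + (-6 + 4)*0 = -7 - 2*0 = -7 + 0 = -7)
q(L) = L^(3/2)
8258 - q(W) = 8258 - (-7)^(3/2) = 8258 - (-7)*I*√7 = 8258 + 7*I*√7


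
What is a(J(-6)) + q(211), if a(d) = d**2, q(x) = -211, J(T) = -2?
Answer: -207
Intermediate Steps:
a(J(-6)) + q(211) = (-2)**2 - 211 = 4 - 211 = -207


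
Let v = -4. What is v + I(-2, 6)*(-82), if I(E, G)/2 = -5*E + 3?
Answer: -2136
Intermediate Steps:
I(E, G) = 6 - 10*E (I(E, G) = 2*(-5*E + 3) = 2*(3 - 5*E) = 6 - 10*E)
v + I(-2, 6)*(-82) = -4 + (6 - 10*(-2))*(-82) = -4 + (6 + 20)*(-82) = -4 + 26*(-82) = -4 - 2132 = -2136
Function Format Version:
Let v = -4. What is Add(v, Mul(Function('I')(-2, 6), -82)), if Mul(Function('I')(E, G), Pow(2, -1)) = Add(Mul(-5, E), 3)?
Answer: -2136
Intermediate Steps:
Function('I')(E, G) = Add(6, Mul(-10, E)) (Function('I')(E, G) = Mul(2, Add(Mul(-5, E), 3)) = Mul(2, Add(3, Mul(-5, E))) = Add(6, Mul(-10, E)))
Add(v, Mul(Function('I')(-2, 6), -82)) = Add(-4, Mul(Add(6, Mul(-10, -2)), -82)) = Add(-4, Mul(Add(6, 20), -82)) = Add(-4, Mul(26, -82)) = Add(-4, -2132) = -2136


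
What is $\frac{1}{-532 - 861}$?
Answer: $- \frac{1}{1393} \approx -0.00071787$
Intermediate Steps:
$\frac{1}{-532 - 861} = \frac{1}{-1393} = - \frac{1}{1393}$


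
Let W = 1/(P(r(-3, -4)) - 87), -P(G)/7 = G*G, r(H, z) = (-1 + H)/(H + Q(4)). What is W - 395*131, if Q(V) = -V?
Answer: -32340632/625 ≈ -51745.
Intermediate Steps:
r(H, z) = (-1 + H)/(-4 + H) (r(H, z) = (-1 + H)/(H - 1*4) = (-1 + H)/(H - 4) = (-1 + H)/(-4 + H))
P(G) = -7*G² (P(G) = -7*G*G = -7*G²)
W = -7/625 (W = 1/(-7*(-1 - 3)²/(-4 - 3)² - 87) = 1/(-7*(-4/(-7))² - 87) = 1/(-7*(-⅐*(-4))² - 87) = 1/(-7*(4/7)² - 87) = 1/(-7*16/49 - 87) = 1/(-16/7 - 87) = 1/(-625/7) = -7/625 ≈ -0.011200)
W - 395*131 = -7/625 - 395*131 = -7/625 - 51745 = -32340632/625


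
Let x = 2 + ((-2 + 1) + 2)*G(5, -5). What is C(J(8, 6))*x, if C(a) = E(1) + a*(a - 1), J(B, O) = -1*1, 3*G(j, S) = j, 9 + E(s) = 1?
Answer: -22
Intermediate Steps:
E(s) = -8 (E(s) = -9 + 1 = -8)
G(j, S) = j/3
J(B, O) = -1
x = 11/3 (x = 2 + ((-2 + 1) + 2)*((⅓)*5) = 2 + (-1 + 2)*(5/3) = 2 + 1*(5/3) = 2 + 5/3 = 11/3 ≈ 3.6667)
C(a) = -8 + a*(-1 + a) (C(a) = -8 + a*(a - 1) = -8 + a*(-1 + a))
C(J(8, 6))*x = (-8 + (-1)² - 1*(-1))*(11/3) = (-8 + 1 + 1)*(11/3) = -6*11/3 = -22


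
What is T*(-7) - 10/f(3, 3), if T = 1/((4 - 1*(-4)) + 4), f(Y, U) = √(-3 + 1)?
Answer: -7/12 + 5*I*√2 ≈ -0.58333 + 7.0711*I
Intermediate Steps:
f(Y, U) = I*√2 (f(Y, U) = √(-2) = I*√2)
T = 1/12 (T = 1/((4 + 4) + 4) = 1/(8 + 4) = 1/12 ≈ 0.083333)
T*(-7) - 10/f(3, 3) = (1/12)*(-7) - 10*(-I*√2/2) = -7/12 - (-5)*I*√2 = -7/12 + 5*I*√2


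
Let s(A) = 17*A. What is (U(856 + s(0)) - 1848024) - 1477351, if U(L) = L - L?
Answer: -3325375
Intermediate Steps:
U(L) = 0
(U(856 + s(0)) - 1848024) - 1477351 = (0 - 1848024) - 1477351 = -1848024 - 1477351 = -3325375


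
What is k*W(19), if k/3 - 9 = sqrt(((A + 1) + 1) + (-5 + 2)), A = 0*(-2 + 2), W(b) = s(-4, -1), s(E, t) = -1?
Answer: -27 - 3*I ≈ -27.0 - 3.0*I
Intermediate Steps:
W(b) = -1
A = 0 (A = 0*0 = 0)
k = 27 + 3*I (k = 27 + 3*sqrt(((0 + 1) + 1) + (-5 + 2)) = 27 + 3*sqrt((1 + 1) - 3) = 27 + 3*sqrt(2 - 3) = 27 + 3*sqrt(-1) = 27 + 3*I ≈ 27.0 + 3.0*I)
k*W(19) = (27 + 3*I)*(-1) = -27 - 3*I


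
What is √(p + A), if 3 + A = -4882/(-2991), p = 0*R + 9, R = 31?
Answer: 2*√17069637/2991 ≈ 2.7626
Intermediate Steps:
p = 9 (p = 0*31 + 9 = 0 + 9 = 9)
A = -4091/2991 (A = -3 - 4882/(-2991) = -3 - 4882*(-1/2991) = -3 + 4882/2991 = -4091/2991 ≈ -1.3678)
√(p + A) = √(9 - 4091/2991) = √(22828/2991) = 2*√17069637/2991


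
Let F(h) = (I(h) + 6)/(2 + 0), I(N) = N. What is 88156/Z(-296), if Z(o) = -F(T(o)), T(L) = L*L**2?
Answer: 88156/12967165 ≈ 0.0067984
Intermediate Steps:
T(L) = L**3
F(h) = 3 + h/2 (F(h) = (h + 6)/(2 + 0) = (6 + h)/2 = (6 + h)*(1/2) = 3 + h/2)
Z(o) = -3 - o**3/2 (Z(o) = -(3 + o**3/2) = -3 - o**3/2)
88156/Z(-296) = 88156/(-3 - 1/2*(-296)**3) = 88156/(-3 - 1/2*(-25934336)) = 88156/(-3 + 12967168) = 88156/12967165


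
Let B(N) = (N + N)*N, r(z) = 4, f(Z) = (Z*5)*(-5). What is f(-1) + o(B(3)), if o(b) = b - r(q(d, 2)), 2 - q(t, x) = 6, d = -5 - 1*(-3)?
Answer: 39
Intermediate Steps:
d = -2 (d = -5 + 3 = -2)
f(Z) = -25*Z (f(Z) = (5*Z)*(-5) = -25*Z)
q(t, x) = -4 (q(t, x) = 2 - 1*6 = 2 - 6 = -4)
B(N) = 2*N² (B(N) = (2*N)*N = 2*N²)
o(b) = -4 + b (o(b) = b - 1*4 = b - 4 = -4 + b)
f(-1) + o(B(3)) = -25*(-1) + (-4 + 2*3²) = 25 + (-4 + 2*9) = 25 + (-4 + 18) = 25 + 14 = 39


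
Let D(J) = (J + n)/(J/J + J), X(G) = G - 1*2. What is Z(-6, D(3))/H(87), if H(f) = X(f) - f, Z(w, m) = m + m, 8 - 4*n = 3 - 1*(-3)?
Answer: -7/8 ≈ -0.87500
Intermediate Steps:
n = 1/2 (n = 2 - (3 - 1*(-3))/4 = 2 - (3 + 3)/4 = 2 - 1/4*6 = 2 - 3/2 = 1/2 ≈ 0.50000)
X(G) = -2 + G (X(G) = G - 2 = -2 + G)
D(J) = (1/2 + J)/(1 + J) (D(J) = (J + 1/2)/(J/J + J) = (1/2 + J)/(1 + J))
Z(w, m) = 2*m
H(f) = -2 (H(f) = (-2 + f) - f = -2)
Z(-6, D(3))/H(87) = (2*((1/2 + 3)/(1 + 3)))/(-2) = (2*((7/2)/4))*(-1/2) = (2*((1/4)*(7/2)))*(-1/2) = (2*(7/8))*(-1/2) = (7/4)*(-1/2) = -7/8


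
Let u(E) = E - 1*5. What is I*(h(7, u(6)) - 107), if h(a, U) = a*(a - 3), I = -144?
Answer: 11376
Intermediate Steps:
u(E) = -5 + E (u(E) = E - 5 = -5 + E)
h(a, U) = a*(-3 + a)
I*(h(7, u(6)) - 107) = -144*(7*(-3 + 7) - 107) = -144*(7*4 - 107) = -144*(28 - 107) = -144*(-79) = 11376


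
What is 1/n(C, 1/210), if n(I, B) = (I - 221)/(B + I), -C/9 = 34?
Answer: 64259/110670 ≈ 0.58064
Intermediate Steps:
C = -306 (C = -9*34 = -306)
n(I, B) = (-221 + I)/(B + I)
1/n(C, 1/210) = 1/((-221 - 306)/(1/210 - 306)) = 1/(-527/(1/210 - 306)) = 1/(-527/(-64259/210)) = 1/(-210/64259*(-527)) = 1/(110670/64259) = 64259/110670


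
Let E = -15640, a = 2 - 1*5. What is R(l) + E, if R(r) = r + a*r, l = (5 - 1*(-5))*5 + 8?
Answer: -15756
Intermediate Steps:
a = -3 (a = 2 - 5 = -3)
l = 58 (l = (5 + 5)*5 + 8 = 10*5 + 8 = 50 + 8 = 58)
R(r) = -2*r (R(r) = r - 3*r = -2*r)
R(l) + E = -2*58 - 15640 = -116 - 15640 = -15756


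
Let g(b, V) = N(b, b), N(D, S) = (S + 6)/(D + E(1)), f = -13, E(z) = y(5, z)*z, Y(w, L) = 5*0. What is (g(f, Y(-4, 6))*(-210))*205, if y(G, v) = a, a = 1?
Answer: -50225/2 ≈ -25113.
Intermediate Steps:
y(G, v) = 1
Y(w, L) = 0
E(z) = z (E(z) = 1*z = z)
N(D, S) = (6 + S)/(1 + D) (N(D, S) = (S + 6)/(D + 1) = (6 + S)/(1 + D))
g(b, V) = (6 + b)/(1 + b)
(g(f, Y(-4, 6))*(-210))*205 = (((6 - 13)/(1 - 13))*(-210))*205 = ((-7/(-12))*(-210))*205 = (-1/12*(-7)*(-210))*205 = ((7/12)*(-210))*205 = -245/2*205 = -50225/2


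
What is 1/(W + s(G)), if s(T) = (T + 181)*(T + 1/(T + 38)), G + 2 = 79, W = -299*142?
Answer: -115/2597822 ≈ -4.4268e-5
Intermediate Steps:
W = -42458
G = 77 (G = -2 + 79 = 77)
s(T) = (181 + T)*(T + 1/(38 + T))
1/(W + s(G)) = 1/(-42458 + (181 + 77³ + 219*77² + 6879*77)/(38 + 77)) = 1/(-42458 + (181 + 456533 + 219*5929 + 529683)/115) = 1/(-42458 + (181 + 456533 + 1298451 + 529683)/115) = 1/(-42458 + (1/115)*2284848) = 1/(-42458 + 2284848/115) = 1/(-2597822/115) = -115/2597822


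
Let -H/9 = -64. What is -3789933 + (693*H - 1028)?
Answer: -3391793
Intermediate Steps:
H = 576 (H = -9*(-64) = 576)
-3789933 + (693*H - 1028) = -3789933 + (693*576 - 1028) = -3789933 + (399168 - 1028) = -3789933 + 398140 = -3391793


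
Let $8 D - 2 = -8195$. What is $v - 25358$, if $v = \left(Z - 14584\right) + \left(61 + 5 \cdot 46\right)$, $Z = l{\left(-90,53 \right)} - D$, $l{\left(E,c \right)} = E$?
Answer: $- \frac{309735}{8} \approx -38717.0$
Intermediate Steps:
$D = - \frac{8193}{8}$ ($D = \frac{1}{4} + \frac{1}{8} \left(-8195\right) = \frac{1}{4} - \frac{8195}{8} = - \frac{8193}{8} \approx -1024.1$)
$Z = \frac{7473}{8}$ ($Z = -90 - - \frac{8193}{8} = -90 + \frac{8193}{8} = \frac{7473}{8} \approx 934.13$)
$v = - \frac{106871}{8}$ ($v = \left(\frac{7473}{8} - 14584\right) + \left(61 + 5 \cdot 46\right) = - \frac{109199}{8} + \left(61 + 230\right) = - \frac{109199}{8} + 291 = - \frac{106871}{8} \approx -13359.0$)
$v - 25358 = - \frac{106871}{8} - 25358 = - \frac{309735}{8}$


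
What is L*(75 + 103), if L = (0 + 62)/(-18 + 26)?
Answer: 2759/2 ≈ 1379.5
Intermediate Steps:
L = 31/4 (L = 62/8 = 62*(⅛) = 31/4 ≈ 7.7500)
L*(75 + 103) = 31*(75 + 103)/4 = (31/4)*178 = 2759/2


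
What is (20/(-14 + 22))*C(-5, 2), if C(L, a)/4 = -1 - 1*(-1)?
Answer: 0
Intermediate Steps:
C(L, a) = 0 (C(L, a) = 4*(-1 - 1*(-1)) = 4*(-1 + 1) = 4*0 = 0)
(20/(-14 + 22))*C(-5, 2) = (20/(-14 + 22))*0 = (20/8)*0 = ((⅛)*20)*0 = (5/2)*0 = 0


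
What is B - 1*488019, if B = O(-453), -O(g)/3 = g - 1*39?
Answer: -486543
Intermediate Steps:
O(g) = 117 - 3*g (O(g) = -3*(g - 1*39) = -3*(g - 39) = -3*(-39 + g) = 117 - 3*g)
B = 1476 (B = 117 - 3*(-453) = 117 + 1359 = 1476)
B - 1*488019 = 1476 - 1*488019 = 1476 - 488019 = -486543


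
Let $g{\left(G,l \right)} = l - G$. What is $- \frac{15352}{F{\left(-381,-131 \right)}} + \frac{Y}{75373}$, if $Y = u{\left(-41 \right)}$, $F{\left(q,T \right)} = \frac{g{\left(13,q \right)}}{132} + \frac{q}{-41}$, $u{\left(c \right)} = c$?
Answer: $- \frac{31001826305}{12738037} \approx -2433.8$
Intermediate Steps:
$F{\left(q,T \right)} = - \frac{13}{132} - \frac{91 q}{5412}$ ($F{\left(q,T \right)} = \frac{q - 13}{132} + \frac{q}{-41} = \left(q - 13\right) \frac{1}{132} + q \left(- \frac{1}{41}\right) = \left(-13 + q\right) \frac{1}{132} - \frac{q}{41} = \left(- \frac{13}{132} + \frac{q}{132}\right) - \frac{q}{41} = - \frac{13}{132} - \frac{91 q}{5412}$)
$Y = -41$
$- \frac{15352}{F{\left(-381,-131 \right)}} + \frac{Y}{75373} = - \frac{15352}{- \frac{13}{132} - - \frac{11557}{1804}} - \frac{41}{75373} = - \frac{15352}{- \frac{13}{132} + \frac{11557}{1804}} - \frac{41}{75373} = - \frac{15352}{\frac{17069}{2706}} - \frac{41}{75373} = \left(-15352\right) \frac{2706}{17069} - \frac{41}{75373} = - \frac{411312}{169} - \frac{41}{75373} = - \frac{31001826305}{12738037}$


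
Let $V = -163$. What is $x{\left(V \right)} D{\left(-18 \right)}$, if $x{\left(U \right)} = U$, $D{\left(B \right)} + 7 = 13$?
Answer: $-978$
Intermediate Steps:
$D{\left(B \right)} = 6$ ($D{\left(B \right)} = -7 + 13 = 6$)
$x{\left(V \right)} D{\left(-18 \right)} = \left(-163\right) 6 = -978$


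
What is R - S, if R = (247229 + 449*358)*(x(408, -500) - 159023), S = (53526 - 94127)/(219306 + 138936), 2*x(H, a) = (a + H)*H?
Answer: -25984571922236161/358242 ≈ -7.2534e+10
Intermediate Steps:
x(H, a) = H*(H + a)/2 (x(H, a) = ((a + H)*H)/2 = ((H + a)*H)/2 = (H*(H + a))/2 = H*(H + a)/2)
S = -40601/358242 ≈ -0.11333
R = -72533572061 (R = (247229 + 449*358)*((½)*408*(408 - 500) - 159023) = (247229 + 160742)*((½)*408*(-92) - 159023) = 407971*(-18768 - 159023) = 407971*(-177791) = -72533572061)
R - S = -72533572061 - 1*(-40601/358242) = -72533572061 + 40601/358242 = -25984571922236161/358242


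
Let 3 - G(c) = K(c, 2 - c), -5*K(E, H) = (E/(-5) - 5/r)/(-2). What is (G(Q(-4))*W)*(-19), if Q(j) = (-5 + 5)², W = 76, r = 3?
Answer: -13718/3 ≈ -4572.7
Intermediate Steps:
Q(j) = 0 (Q(j) = 0² = 0)
K(E, H) = -⅙ - E/50 (K(E, H) = -(E/(-5) - 5/3)/(5*(-2)) = -(E*(-⅕) - 5*⅓)*(-1)/(5*2) = -(-E/5 - 5/3)*(-1)/(5*2) = -(-5/3 - E/5)*(-1)/(5*2) = -(⅚ + E/10)/5 = -⅙ - E/50)
G(c) = 19/6 + c/50 (G(c) = 3 - (-⅙ - c/50) = 3 + (⅙ + c/50) = 19/6 + c/50)
(G(Q(-4))*W)*(-19) = ((19/6 + (1/50)*0)*76)*(-19) = ((19/6 + 0)*76)*(-19) = ((19/6)*76)*(-19) = (722/3)*(-19) = -13718/3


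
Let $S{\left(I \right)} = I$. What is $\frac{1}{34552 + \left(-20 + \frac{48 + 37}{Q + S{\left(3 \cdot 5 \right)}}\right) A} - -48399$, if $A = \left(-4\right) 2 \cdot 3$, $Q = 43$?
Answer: $\frac{49120532321}{1014908} \approx 48399.0$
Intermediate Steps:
$A = -24$ ($A = \left(-8\right) 3 = -24$)
$\frac{1}{34552 + \left(-20 + \frac{48 + 37}{Q + S{\left(3 \cdot 5 \right)}}\right) A} - -48399 = \frac{1}{34552 + \left(-20 + \frac{48 + 37}{43 + 3 \cdot 5}\right) \left(-24\right)} - -48399 = \frac{1}{34552 + \left(-20 + \frac{85}{43 + 15}\right) \left(-24\right)} + 48399 = \frac{1}{34552 + \left(-20 + \frac{85}{58}\right) \left(-24\right)} + 48399 = \frac{1}{34552 - - \frac{12900}{29}} + 48399 = \frac{1}{34552 + \frac{12900}{29}} + 48399 = \frac{1}{\frac{1014908}{29}} + 48399 = \frac{29}{1014908} + 48399 = \frac{49120532321}{1014908}$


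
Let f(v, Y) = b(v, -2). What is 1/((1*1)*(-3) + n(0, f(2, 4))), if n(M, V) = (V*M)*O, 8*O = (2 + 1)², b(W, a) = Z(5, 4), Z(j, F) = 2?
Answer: -⅓ ≈ -0.33333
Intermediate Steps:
b(W, a) = 2
f(v, Y) = 2
O = 9/8 (O = (2 + 1)²/8 = (⅛)*3² = (⅛)*9 = 9/8 ≈ 1.1250)
n(M, V) = 9*M*V/8 (n(M, V) = (V*M)*(9/8) = (M*V)*(9/8) = 9*M*V/8)
1/((1*1)*(-3) + n(0, f(2, 4))) = 1/((1*1)*(-3) + (9/8)*0*2) = 1/(1*(-3) + 0) = 1/(-3 + 0) = 1/(-3) = -⅓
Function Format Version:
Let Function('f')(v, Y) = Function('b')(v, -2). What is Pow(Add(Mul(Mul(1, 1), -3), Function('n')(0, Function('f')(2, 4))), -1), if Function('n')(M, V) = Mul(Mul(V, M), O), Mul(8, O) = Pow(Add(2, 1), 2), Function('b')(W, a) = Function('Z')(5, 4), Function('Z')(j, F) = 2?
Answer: Rational(-1, 3) ≈ -0.33333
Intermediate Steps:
Function('b')(W, a) = 2
Function('f')(v, Y) = 2
O = Rational(9, 8) (O = Mul(Rational(1, 8), Pow(Add(2, 1), 2)) = Mul(Rational(1, 8), Pow(3, 2)) = Mul(Rational(1, 8), 9) = Rational(9, 8) ≈ 1.1250)
Function('n')(M, V) = Mul(Rational(9, 8), M, V) (Function('n')(M, V) = Mul(Mul(V, M), Rational(9, 8)) = Mul(Mul(M, V), Rational(9, 8)) = Mul(Rational(9, 8), M, V))
Pow(Add(Mul(Mul(1, 1), -3), Function('n')(0, Function('f')(2, 4))), -1) = Pow(Add(Mul(Mul(1, 1), -3), Mul(Rational(9, 8), 0, 2)), -1) = Pow(Add(Mul(1, -3), 0), -1) = Pow(Add(-3, 0), -1) = Pow(-3, -1) = Rational(-1, 3)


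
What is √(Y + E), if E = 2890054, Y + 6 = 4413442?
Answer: √7303490 ≈ 2702.5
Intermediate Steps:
Y = 4413436 (Y = -6 + 4413442 = 4413436)
√(Y + E) = √(4413436 + 2890054) = √7303490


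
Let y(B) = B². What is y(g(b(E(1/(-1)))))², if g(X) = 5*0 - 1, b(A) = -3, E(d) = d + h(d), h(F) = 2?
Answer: 1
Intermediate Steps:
E(d) = 2 + d (E(d) = d + 2 = 2 + d)
g(X) = -1 (g(X) = 0 - 1 = -1)
y(g(b(E(1/(-1)))))² = ((-1)²)² = 1² = 1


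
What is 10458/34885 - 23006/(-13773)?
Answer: 946602344/480471105 ≈ 1.9702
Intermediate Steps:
10458/34885 - 23006/(-13773) = 10458*(1/34885) - 23006*(-1/13773) = 10458/34885 + 23006/13773 = 946602344/480471105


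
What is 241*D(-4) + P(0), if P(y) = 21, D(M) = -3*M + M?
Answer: 1949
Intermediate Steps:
D(M) = -2*M
241*D(-4) + P(0) = 241*(-2*(-4)) + 21 = 241*8 + 21 = 1928 + 21 = 1949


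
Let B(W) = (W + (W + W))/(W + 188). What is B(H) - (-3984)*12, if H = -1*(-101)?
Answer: 13816815/289 ≈ 47809.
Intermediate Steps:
H = 101
B(W) = 3*W/(188 + W) (B(W) = (W + 2*W)/(188 + W) = (3*W)/(188 + W) = 3*W/(188 + W))
B(H) - (-3984)*12 = 3*101/(188 + 101) - (-3984)*12 = 3*101/289 - 1*(-47808) = 3*101*(1/289) + 47808 = 303/289 + 47808 = 13816815/289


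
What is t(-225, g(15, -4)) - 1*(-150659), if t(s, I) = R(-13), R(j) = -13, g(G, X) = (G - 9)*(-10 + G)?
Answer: 150646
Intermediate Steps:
g(G, X) = (-10 + G)*(-9 + G) (g(G, X) = (-9 + G)*(-10 + G) = (-10 + G)*(-9 + G))
t(s, I) = -13
t(-225, g(15, -4)) - 1*(-150659) = -13 - 1*(-150659) = -13 + 150659 = 150646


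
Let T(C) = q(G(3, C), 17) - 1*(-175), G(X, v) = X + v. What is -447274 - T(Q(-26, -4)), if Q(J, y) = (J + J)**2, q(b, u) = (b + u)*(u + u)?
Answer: -540065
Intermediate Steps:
q(b, u) = 2*u*(b + u) (q(b, u) = (b + u)*(2*u) = 2*u*(b + u))
Q(J, y) = 4*J**2 (Q(J, y) = (2*J)**2 = 4*J**2)
T(C) = 855 + 34*C (T(C) = 2*17*((3 + C) + 17) - 1*(-175) = 2*17*(20 + C) + 175 = (680 + 34*C) + 175 = 855 + 34*C)
-447274 - T(Q(-26, -4)) = -447274 - (855 + 34*(4*(-26)**2)) = -447274 - (855 + 34*(4*676)) = -447274 - (855 + 34*2704) = -447274 - (855 + 91936) = -447274 - 1*92791 = -447274 - 92791 = -540065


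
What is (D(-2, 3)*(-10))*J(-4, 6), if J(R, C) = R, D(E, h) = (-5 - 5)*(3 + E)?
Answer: -400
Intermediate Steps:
D(E, h) = -30 - 10*E (D(E, h) = -10*(3 + E) = -30 - 10*E)
(D(-2, 3)*(-10))*J(-4, 6) = ((-30 - 10*(-2))*(-10))*(-4) = ((-30 + 20)*(-10))*(-4) = -10*(-10)*(-4) = 100*(-4) = -400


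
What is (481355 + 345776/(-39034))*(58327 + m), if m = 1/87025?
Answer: 47685268087355974872/1698466925 ≈ 2.8075e+10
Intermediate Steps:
m = 1/87025 ≈ 1.1491e-5
(481355 + 345776/(-39034))*(58327 + m) = (481355 + 345776/(-39034))*(58327 + 1/87025) = (481355 + 345776*(-1/39034))*(5075907176/87025) = (481355 - 172888/19517)*(5075907176/87025) = (9394432647/19517)*(5075907176/87025) = 47685268087355974872/1698466925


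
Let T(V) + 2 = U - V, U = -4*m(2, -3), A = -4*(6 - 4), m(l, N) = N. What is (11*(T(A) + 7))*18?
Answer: 4950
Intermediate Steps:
A = -8 (A = -4*2 = -8)
U = 12 (U = -4*(-3) = 12)
T(V) = 10 - V (T(V) = -2 + (12 - V) = 10 - V)
(11*(T(A) + 7))*18 = (11*((10 - 1*(-8)) + 7))*18 = (11*((10 + 8) + 7))*18 = (11*(18 + 7))*18 = (11*25)*18 = 275*18 = 4950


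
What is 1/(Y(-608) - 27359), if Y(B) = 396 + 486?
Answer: -1/26477 ≈ -3.7769e-5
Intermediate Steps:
Y(B) = 882
1/(Y(-608) - 27359) = 1/(882 - 27359) = 1/(-26477) = -1/26477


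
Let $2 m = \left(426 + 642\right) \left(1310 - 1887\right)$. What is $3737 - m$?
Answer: $311855$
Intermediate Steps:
$m = -308118$ ($m = \frac{\left(426 + 642\right) \left(1310 - 1887\right)}{2} = \frac{1068 \left(-577\right)}{2} = \frac{1}{2} \left(-616236\right) = -308118$)
$3737 - m = 3737 - -308118 = 3737 + 308118 = 311855$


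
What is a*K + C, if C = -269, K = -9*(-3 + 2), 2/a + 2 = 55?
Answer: -14239/53 ≈ -268.66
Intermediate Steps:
a = 2/53 (a = 2/(-2 + 55) = 2/53 ≈ 0.037736)
K = 9 (K = -9*(-1) = 9)
a*K + C = (2/53)*9 - 269 = 18/53 - 269 = -14239/53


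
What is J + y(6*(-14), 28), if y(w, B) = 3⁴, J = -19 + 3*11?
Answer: 95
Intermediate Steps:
J = 14 (J = -19 + 33 = 14)
y(w, B) = 81
J + y(6*(-14), 28) = 14 + 81 = 95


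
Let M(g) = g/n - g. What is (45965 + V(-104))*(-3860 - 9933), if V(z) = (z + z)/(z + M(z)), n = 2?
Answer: -634050417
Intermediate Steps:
M(g) = -g/2 (M(g) = g/2 - g = -g/2)
V(z) = 4 (V(z) = (z + z)/(z - z/2) = (2*z)/((z/2)) = (2*z)*(2/z) = 4)
(45965 + V(-104))*(-3860 - 9933) = (45965 + 4)*(-3860 - 9933) = 45969*(-13793) = -634050417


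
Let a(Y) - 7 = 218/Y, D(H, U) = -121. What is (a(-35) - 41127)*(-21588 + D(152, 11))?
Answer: 31248325362/35 ≈ 8.9281e+8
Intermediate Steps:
a(Y) = 7 + 218/Y
(a(-35) - 41127)*(-21588 + D(152, 11)) = ((7 + 218/(-35)) - 41127)*(-21588 - 121) = ((7 + 218*(-1/35)) - 41127)*(-21709) = ((7 - 218/35) - 41127)*(-21709) = (27/35 - 41127)*(-21709) = -1439418/35*(-21709) = 31248325362/35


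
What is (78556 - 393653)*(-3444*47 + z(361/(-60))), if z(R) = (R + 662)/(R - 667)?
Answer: 2059609819918499/40381 ≈ 5.1004e+10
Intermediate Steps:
z(R) = (662 + R)/(-667 + R)
(78556 - 393653)*(-3444*47 + z(361/(-60))) = (78556 - 393653)*(-3444*47 + (662 + 361/(-60))/(-667 + 361/(-60))) = -315097*(-161868 + (662 + 361*(-1/60))/(-667 + 361*(-1/60))) = -315097*(-161868 + (662 - 361/60)/(-667 - 361/60)) = -315097*(-161868 + (39359/60)/(-40381/60)) = -315097*(-161868 - 60/40381*39359/60) = -315097*(-161868 - 39359/40381) = -315097*(-6536431067/40381) = 2059609819918499/40381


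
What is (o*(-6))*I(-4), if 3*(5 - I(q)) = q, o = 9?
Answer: -342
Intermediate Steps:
I(q) = 5 - q/3
(o*(-6))*I(-4) = (9*(-6))*(5 - ⅓*(-4)) = -54*(5 + 4/3) = -54*19/3 = -342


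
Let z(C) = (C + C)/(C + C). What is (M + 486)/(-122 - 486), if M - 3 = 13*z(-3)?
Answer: -251/304 ≈ -0.82566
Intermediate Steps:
z(C) = 1 (z(C) = (2*C)/((2*C)) = (2*C)*(1/(2*C)) = 1)
M = 16 (M = 3 + 13*1 = 3 + 13 = 16)
(M + 486)/(-122 - 486) = (16 + 486)/(-122 - 486) = 502/(-608) = 502*(-1/608) = -251/304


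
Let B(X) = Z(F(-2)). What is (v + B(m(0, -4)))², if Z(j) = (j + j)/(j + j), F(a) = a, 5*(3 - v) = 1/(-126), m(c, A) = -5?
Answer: 6355441/396900 ≈ 16.013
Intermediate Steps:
v = 1891/630 (v = 3 - ⅕/(-126) = 3 - ⅕*(-1/126) = 3 + 1/630 = 1891/630 ≈ 3.0016)
Z(j) = 1 (Z(j) = (2*j)/((2*j)) = (2*j)*(1/(2*j)) = 1)
B(X) = 1
(v + B(m(0, -4)))² = (1891/630 + 1)² = (2521/630)² = 6355441/396900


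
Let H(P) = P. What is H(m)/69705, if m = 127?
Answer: 127/69705 ≈ 0.0018220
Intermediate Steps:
H(m)/69705 = 127/69705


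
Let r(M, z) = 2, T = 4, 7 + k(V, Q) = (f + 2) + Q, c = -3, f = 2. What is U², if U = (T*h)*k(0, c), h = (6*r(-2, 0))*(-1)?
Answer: 82944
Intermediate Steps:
k(V, Q) = -3 + Q (k(V, Q) = -7 + ((2 + 2) + Q) = -7 + (4 + Q) = -3 + Q)
h = -12 (h = (6*2)*(-1) = 12*(-1) = -12)
U = 288 (U = (4*(-12))*(-3 - 3) = -48*(-6) = 288)
U² = 288² = 82944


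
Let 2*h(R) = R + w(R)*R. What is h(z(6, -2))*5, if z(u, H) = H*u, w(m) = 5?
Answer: -180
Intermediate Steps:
h(R) = 3*R (h(R) = (R + 5*R)/2 = (6*R)/2 = 3*R)
h(z(6, -2))*5 = (3*(-2*6))*5 = (3*(-12))*5 = -36*5 = -180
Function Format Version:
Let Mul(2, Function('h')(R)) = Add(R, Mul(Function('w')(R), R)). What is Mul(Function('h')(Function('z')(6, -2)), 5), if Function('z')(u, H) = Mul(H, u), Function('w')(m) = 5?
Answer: -180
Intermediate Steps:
Function('h')(R) = Mul(3, R) (Function('h')(R) = Mul(Rational(1, 2), Add(R, Mul(5, R))) = Mul(Rational(1, 2), Mul(6, R)) = Mul(3, R))
Mul(Function('h')(Function('z')(6, -2)), 5) = Mul(Mul(3, Mul(-2, 6)), 5) = Mul(Mul(3, -12), 5) = Mul(-36, 5) = -180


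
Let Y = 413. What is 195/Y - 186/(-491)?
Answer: 172563/202783 ≈ 0.85097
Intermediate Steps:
195/Y - 186/(-491) = 195/413 - 186/(-491) = 195*(1/413) - 186*(-1/491) = 195/413 + 186/491 = 172563/202783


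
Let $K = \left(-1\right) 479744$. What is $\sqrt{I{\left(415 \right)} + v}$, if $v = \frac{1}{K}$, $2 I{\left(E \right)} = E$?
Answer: $\frac{\sqrt{186550851246}}{29984} \approx 14.405$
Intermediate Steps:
$I{\left(E \right)} = \frac{E}{2}$
$K = -479744$
$v = - \frac{1}{479744}$ ($v = \frac{1}{-479744} = - \frac{1}{479744} \approx -2.0844 \cdot 10^{-6}$)
$\sqrt{I{\left(415 \right)} + v} = \sqrt{\frac{1}{2} \cdot 415 - \frac{1}{479744}} = \sqrt{\frac{415}{2} - \frac{1}{479744}} = \sqrt{\frac{99546879}{479744}} = \frac{\sqrt{186550851246}}{29984}$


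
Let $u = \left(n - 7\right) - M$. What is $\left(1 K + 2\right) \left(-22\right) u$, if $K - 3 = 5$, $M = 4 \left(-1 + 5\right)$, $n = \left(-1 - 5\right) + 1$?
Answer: $6160$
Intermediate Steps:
$n = -5$ ($n = -6 + 1 = -5$)
$M = 16$ ($M = 4 \cdot 4 = 16$)
$K = 8$ ($K = 3 + 5 = 8$)
$u = -28$ ($u = \left(-5 - 7\right) - 16 = -12 - 16 = -28$)
$\left(1 K + 2\right) \left(-22\right) u = \left(1 \cdot 8 + 2\right) \left(-22\right) \left(-28\right) = \left(8 + 2\right) \left(-22\right) \left(-28\right) = 10 \left(-22\right) \left(-28\right) = \left(-220\right) \left(-28\right) = 6160$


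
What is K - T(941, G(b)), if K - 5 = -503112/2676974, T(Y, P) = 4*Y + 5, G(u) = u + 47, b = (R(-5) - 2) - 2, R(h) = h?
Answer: -5038316624/1338487 ≈ -3764.2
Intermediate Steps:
b = -9 (b = (-5 - 2) - 2 = -7 - 2 = -9)
G(u) = 47 + u
T(Y, P) = 5 + 4*Y
K = 6440879/1338487 (K = 5 - 503112/2676974 = 5 - 503112*1/2676974 = 5 - 251556/1338487 = 6440879/1338487 ≈ 4.8121)
K - T(941, G(b)) = 6440879/1338487 - (5 + 4*941) = 6440879/1338487 - (5 + 3764) = 6440879/1338487 - 1*3769 = 6440879/1338487 - 3769 = -5038316624/1338487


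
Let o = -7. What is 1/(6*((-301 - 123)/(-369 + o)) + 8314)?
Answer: 47/391076 ≈ 0.00012018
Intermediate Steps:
1/(6*((-301 - 123)/(-369 + o)) + 8314) = 1/(6*((-301 - 123)/(-369 - 7)) + 8314) = 1/(6*(-424/(-376)) + 8314) = 1/(6*(-424*(-1/376)) + 8314) = 1/(6*(53/47) + 8314) = 1/(318/47 + 8314) = 1/(391076/47) = 47/391076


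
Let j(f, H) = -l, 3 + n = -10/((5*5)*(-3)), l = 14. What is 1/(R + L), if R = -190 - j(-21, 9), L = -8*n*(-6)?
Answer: -5/1568 ≈ -0.0031888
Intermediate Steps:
n = -43/15 (n = -3 - 10/((5*5)*(-3)) = -3 - 10/(25*(-3)) = -3 - 10/(-75) = -3 - 10*(-1/75) = -3 + 2/15 = -43/15 ≈ -2.8667)
L = -688/5 (L = -8*(-43/15)*(-6) = (344/15)*(-6) = -688/5 ≈ -137.60)
j(f, H) = -14 (j(f, H) = -1*14 = -14)
R = -176 (R = -190 - 1*(-14) = -190 + 14 = -176)
1/(R + L) = 1/(-176 - 688/5) = 1/(-1568/5) = -5/1568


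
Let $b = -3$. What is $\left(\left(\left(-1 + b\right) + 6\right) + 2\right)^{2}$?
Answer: $16$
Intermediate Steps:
$\left(\left(\left(-1 + b\right) + 6\right) + 2\right)^{2} = \left(\left(\left(-1 - 3\right) + 6\right) + 2\right)^{2} = \left(\left(-4 + 6\right) + 2\right)^{2} = \left(2 + 2\right)^{2} = 4^{2} = 16$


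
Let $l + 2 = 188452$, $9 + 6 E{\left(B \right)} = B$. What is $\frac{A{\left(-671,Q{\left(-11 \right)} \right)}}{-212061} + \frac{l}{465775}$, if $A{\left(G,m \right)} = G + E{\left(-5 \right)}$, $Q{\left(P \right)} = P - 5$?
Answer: $\frac{4833182074}{11852725473} \approx 0.40777$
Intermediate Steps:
$E{\left(B \right)} = - \frac{3}{2} + \frac{B}{6}$
$l = 188450$ ($l = -2 + 188452 = 188450$)
$Q{\left(P \right)} = -5 + P$
$A{\left(G,m \right)} = - \frac{7}{3} + G$ ($A{\left(G,m \right)} = G + \left(- \frac{3}{2} + \frac{1}{6} \left(-5\right)\right) = G - \frac{7}{3} = - \frac{7}{3} + G$)
$\frac{A{\left(-671,Q{\left(-11 \right)} \right)}}{-212061} + \frac{l}{465775} = \frac{- \frac{7}{3} - 671}{-212061} + \frac{188450}{465775} = \left(- \frac{2020}{3}\right) \left(- \frac{1}{212061}\right) + 188450 \cdot \frac{1}{465775} = \frac{2020}{636183} + \frac{7538}{18631} = \frac{4833182074}{11852725473}$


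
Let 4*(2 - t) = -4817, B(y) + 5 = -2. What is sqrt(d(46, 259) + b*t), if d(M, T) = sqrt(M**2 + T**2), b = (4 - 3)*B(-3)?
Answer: sqrt(-33775 + 4*sqrt(69197))/2 ≈ 90.447*I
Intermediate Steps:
B(y) = -7 (B(y) = -5 - 2 = -7)
t = 4825/4 (t = 2 - 1/4*(-4817) = 2 + 4817/4 = 4825/4 ≈ 1206.3)
b = -7 (b = (4 - 3)*(-7) = 1*(-7) = -7)
sqrt(d(46, 259) + b*t) = sqrt(sqrt(46**2 + 259**2) - 7*4825/4) = sqrt(sqrt(2116 + 67081) - 33775/4) = sqrt(sqrt(69197) - 33775/4) = sqrt(-33775/4 + sqrt(69197))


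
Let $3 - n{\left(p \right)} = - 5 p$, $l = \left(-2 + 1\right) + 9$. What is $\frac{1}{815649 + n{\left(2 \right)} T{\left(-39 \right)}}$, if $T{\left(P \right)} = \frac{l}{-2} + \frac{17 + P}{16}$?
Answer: $\frac{8}{6524633} \approx 1.2261 \cdot 10^{-6}$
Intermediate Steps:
$l = 8$ ($l = -1 + 9 = 8$)
$n{\left(p \right)} = 3 + 5 p$ ($n{\left(p \right)} = 3 - - 5 p = 3 + 5 p$)
$T{\left(P \right)} = - \frac{47}{16} + \frac{P}{16}$ ($T{\left(P \right)} = \frac{8}{-2} + \frac{17 + P}{16} = 8 \left(- \frac{1}{2}\right) + \left(17 + P\right) \frac{1}{16} = -4 + \left(\frac{17}{16} + \frac{P}{16}\right) = - \frac{47}{16} + \frac{P}{16}$)
$\frac{1}{815649 + n{\left(2 \right)} T{\left(-39 \right)}} = \frac{1}{815649 + \left(3 + 5 \cdot 2\right) \left(- \frac{47}{16} + \frac{1}{16} \left(-39\right)\right)} = \frac{1}{815649 + \left(3 + 10\right) \left(- \frac{47}{16} - \frac{39}{16}\right)} = \frac{1}{815649 + 13 \left(- \frac{43}{8}\right)} = \frac{1}{815649 - \frac{559}{8}} = \frac{1}{\frac{6524633}{8}} = \frac{8}{6524633}$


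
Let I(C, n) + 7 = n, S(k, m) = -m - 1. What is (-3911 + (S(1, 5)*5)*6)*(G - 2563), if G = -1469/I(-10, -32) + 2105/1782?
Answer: 18401477549/1782 ≈ 1.0326e+7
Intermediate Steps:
S(k, m) = -1 - m
I(C, n) = -7 + n
G = 69227/1782 (G = -1469/(-7 - 32) + 2105/1782 = -1469/(-39) + 2105*(1/1782) = -1469*(-1/39) + 2105/1782 = 113/3 + 2105/1782 = 69227/1782 ≈ 38.848)
(-3911 + (S(1, 5)*5)*6)*(G - 2563) = (-3911 + ((-1 - 1*5)*5)*6)*(69227/1782 - 2563) = (-3911 + ((-1 - 5)*5)*6)*(-4498039/1782) = (-3911 - 6*5*6)*(-4498039/1782) = (-3911 - 30*6)*(-4498039/1782) = (-3911 - 180)*(-4498039/1782) = -4091*(-4498039/1782) = 18401477549/1782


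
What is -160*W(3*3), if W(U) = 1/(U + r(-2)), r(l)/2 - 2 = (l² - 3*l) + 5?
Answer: -160/43 ≈ -3.7209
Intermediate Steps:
r(l) = 14 - 6*l + 2*l² (r(l) = 4 + 2*((l² - 3*l) + 5) = 4 + 2*(5 + l² - 3*l) = 4 + (10 - 6*l + 2*l²) = 14 - 6*l + 2*l²)
W(U) = 1/(34 + U) (W(U) = 1/(U + (14 - 6*(-2) + 2*(-2)²)) = 1/(U + (14 + 12 + 2*4)) = 1/(U + (14 + 12 + 8)) = 1/(U + 34) = 1/(34 + U))
-160*W(3*3) = -160/(34 + 3*3) = -160/(34 + 9) = -160/43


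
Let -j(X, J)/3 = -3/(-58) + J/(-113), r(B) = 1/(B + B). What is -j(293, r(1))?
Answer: 465/3277 ≈ 0.14190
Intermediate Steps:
r(B) = 1/(2*B)
j(X, J) = -9/58 + 3*J/113 (j(X, J) = -3*(-3/(-58) + J/(-113)) = -3*(-3*(-1/58) + J*(-1/113)) = -3*(3/58 - J/113) = -9/58 + 3*J/113)
-j(293, r(1)) = -(-9/58 + 3*((½)/1)/113) = -(-9/58 + 3*((½)*1)/113) = -(-9/58 + (3/113)*(½)) = -(-9/58 + 3/226) = -1*(-465/3277) = 465/3277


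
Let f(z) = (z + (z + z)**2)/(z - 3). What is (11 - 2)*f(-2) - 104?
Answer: -646/5 ≈ -129.20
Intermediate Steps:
f(z) = (z + 4*z**2)/(-3 + z) (f(z) = (z + (2*z)**2)/(-3 + z) = (z + 4*z**2)/(-3 + z))
(11 - 2)*f(-2) - 104 = (11 - 2)*(-2*(1 + 4*(-2))/(-3 - 2)) - 104 = 9*(-2*(1 - 8)/(-5)) - 104 = 9*(-2*(-1/5)*(-7)) - 104 = 9*(-14/5) - 104 = -126/5 - 104 = -646/5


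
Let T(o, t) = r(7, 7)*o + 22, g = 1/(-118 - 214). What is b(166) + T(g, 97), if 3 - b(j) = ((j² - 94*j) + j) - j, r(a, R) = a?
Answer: -3959771/332 ≈ -11927.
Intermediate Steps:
g = -1/332 (g = 1/(-332) = -1/332 ≈ -0.0030120)
T(o, t) = 22 + 7*o (T(o, t) = 7*o + 22 = 22 + 7*o)
b(j) = 3 - j² + 94*j (b(j) = 3 - (((j² - 94*j) + j) - j) = 3 - ((j² - 93*j) - j) = 3 - (j² - 94*j) = 3 + (-j² + 94*j) = 3 - j² + 94*j)
b(166) + T(g, 97) = (3 - 1*166² + 94*166) + (22 + 7*(-1/332)) = (3 - 1*27556 + 15604) + (22 - 7/332) = (3 - 27556 + 15604) + 7297/332 = -11949 + 7297/332 = -3959771/332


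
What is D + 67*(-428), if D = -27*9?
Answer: -28919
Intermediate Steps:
D = -243
D + 67*(-428) = -243 + 67*(-428) = -243 - 28676 = -28919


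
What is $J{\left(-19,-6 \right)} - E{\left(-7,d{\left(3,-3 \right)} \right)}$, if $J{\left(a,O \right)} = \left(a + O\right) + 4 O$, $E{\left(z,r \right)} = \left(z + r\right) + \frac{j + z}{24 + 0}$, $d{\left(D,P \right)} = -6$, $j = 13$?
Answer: $- \frac{145}{4} \approx -36.25$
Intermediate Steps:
$E{\left(z,r \right)} = \frac{13}{24} + r + \frac{25 z}{24}$ ($E{\left(z,r \right)} = \left(z + r\right) + \frac{13 + z}{24 + 0} = \left(r + z\right) + \frac{13 + z}{24} = \left(r + z\right) + \left(13 + z\right) \frac{1}{24} = \left(r + z\right) + \left(\frac{13}{24} + \frac{z}{24}\right) = \frac{13}{24} + r + \frac{25 z}{24}$)
$J{\left(a,O \right)} = a + 5 O$ ($J{\left(a,O \right)} = \left(O + a\right) + 4 O = a + 5 O$)
$J{\left(-19,-6 \right)} - E{\left(-7,d{\left(3,-3 \right)} \right)} = \left(-19 + 5 \left(-6\right)\right) - \left(\frac{13}{24} - 6 + \frac{25}{24} \left(-7\right)\right) = \left(-19 - 30\right) - \left(\frac{13}{24} - 6 - \frac{175}{24}\right) = -49 - - \frac{51}{4} = -49 + \frac{51}{4} = - \frac{145}{4}$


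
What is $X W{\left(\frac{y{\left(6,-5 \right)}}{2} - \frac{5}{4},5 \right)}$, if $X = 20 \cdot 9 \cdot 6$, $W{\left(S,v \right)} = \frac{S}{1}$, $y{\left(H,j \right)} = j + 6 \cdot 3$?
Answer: $5670$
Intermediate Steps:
$y{\left(H,j \right)} = 18 + j$ ($y{\left(H,j \right)} = j + 18 = 18 + j$)
$W{\left(S,v \right)} = S$ ($W{\left(S,v \right)} = 1 S = S$)
$X = 1080$ ($X = 180 \cdot 6 = 1080$)
$X W{\left(\frac{y{\left(6,-5 \right)}}{2} - \frac{5}{4},5 \right)} = 1080 \left(\frac{18 - 5}{2} - \frac{5}{4}\right) = 1080 \left(13 \cdot \frac{1}{2} - \frac{5}{4}\right) = 1080 \left(\frac{13}{2} - \frac{5}{4}\right) = 1080 \cdot \frac{21}{4} = 5670$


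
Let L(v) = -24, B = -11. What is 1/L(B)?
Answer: -1/24 ≈ -0.041667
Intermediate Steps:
1/L(B) = 1/(-24) = -1/24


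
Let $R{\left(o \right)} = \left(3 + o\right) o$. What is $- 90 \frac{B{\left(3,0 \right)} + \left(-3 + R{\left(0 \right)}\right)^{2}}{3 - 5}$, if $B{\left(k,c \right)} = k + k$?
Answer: $675$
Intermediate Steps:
$B{\left(k,c \right)} = 2 k$
$R{\left(o \right)} = o \left(3 + o\right)$
$- 90 \frac{B{\left(3,0 \right)} + \left(-3 + R{\left(0 \right)}\right)^{2}}{3 - 5} = - 90 \frac{2 \cdot 3 + \left(-3 + 0 \left(3 + 0\right)\right)^{2}}{3 - 5} = - 90 \frac{6 + \left(-3 + 0 \cdot 3\right)^{2}}{-2} = - 90 \left(- \frac{6 + \left(-3 + 0\right)^{2}}{2}\right) = - 90 \left(- \frac{6 + \left(-3\right)^{2}}{2}\right) = - 90 \left(- \frac{6 + 9}{2}\right) = - 90 \left(\left(- \frac{1}{2}\right) 15\right) = \left(-90\right) \left(- \frac{15}{2}\right) = 675$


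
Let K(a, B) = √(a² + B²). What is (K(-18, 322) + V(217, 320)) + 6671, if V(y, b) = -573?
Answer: 6098 + 2*√26002 ≈ 6420.5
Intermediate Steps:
K(a, B) = √(B² + a²)
(K(-18, 322) + V(217, 320)) + 6671 = (√(322² + (-18)²) - 573) + 6671 = (√(103684 + 324) - 573) + 6671 = (√104008 - 573) + 6671 = (2*√26002 - 573) + 6671 = (-573 + 2*√26002) + 6671 = 6098 + 2*√26002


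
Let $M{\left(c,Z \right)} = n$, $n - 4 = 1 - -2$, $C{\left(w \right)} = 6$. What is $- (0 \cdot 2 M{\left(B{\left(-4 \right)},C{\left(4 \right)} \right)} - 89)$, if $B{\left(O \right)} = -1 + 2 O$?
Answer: $89$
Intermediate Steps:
$n = 7$ ($n = 4 + \left(1 - -2\right) = 4 + \left(1 + 2\right) = 4 + 3 = 7$)
$M{\left(c,Z \right)} = 7$
$- (0 \cdot 2 M{\left(B{\left(-4 \right)},C{\left(4 \right)} \right)} - 89) = - (0 \cdot 2 \cdot 7 - 89) = - (0 \cdot 7 - 89) = - (0 - 89) = \left(-1\right) \left(-89\right) = 89$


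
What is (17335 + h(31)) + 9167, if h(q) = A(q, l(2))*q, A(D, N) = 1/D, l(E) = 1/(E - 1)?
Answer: 26503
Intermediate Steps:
l(E) = 1/(-1 + E)
h(q) = 1 (h(q) = q/q = 1)
(17335 + h(31)) + 9167 = (17335 + 1) + 9167 = 17336 + 9167 = 26503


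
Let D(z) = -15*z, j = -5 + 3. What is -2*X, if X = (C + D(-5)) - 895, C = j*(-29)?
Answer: 1524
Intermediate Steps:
j = -2
C = 58 (C = -2*(-29) = 58)
X = -762 (X = (58 - 15*(-5)) - 895 = (58 + 75) - 895 = 133 - 895 = -762)
-2*X = -2*(-762) = 1524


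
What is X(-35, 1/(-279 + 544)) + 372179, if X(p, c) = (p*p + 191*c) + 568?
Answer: 99102771/265 ≈ 3.7397e+5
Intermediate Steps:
X(p, c) = 568 + p**2 + 191*c (X(p, c) = (p**2 + 191*c) + 568 = 568 + p**2 + 191*c)
X(-35, 1/(-279 + 544)) + 372179 = (568 + (-35)**2 + 191/(-279 + 544)) + 372179 = (568 + 1225 + 191/265) + 372179 = 475336/265 + 372179 = 99102771/265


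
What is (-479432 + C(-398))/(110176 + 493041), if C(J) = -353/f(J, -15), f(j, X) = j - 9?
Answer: -195128471/245509319 ≈ -0.79479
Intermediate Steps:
f(j, X) = -9 + j
C(J) = -353/(-9 + J)
(-479432 + C(-398))/(110176 + 493041) = (-479432 - 353/(-9 - 398))/(110176 + 493041) = (-479432 - 353/(-407))/603217 = (-479432 - 353*(-1/407))*(1/603217) = (-479432 + 353/407)*(1/603217) = -195128471/407*1/603217 = -195128471/245509319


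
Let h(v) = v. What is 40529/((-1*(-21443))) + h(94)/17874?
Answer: 363215494/191636091 ≈ 1.8953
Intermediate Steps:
40529/((-1*(-21443))) + h(94)/17874 = 40529/((-1*(-21443))) + 94/17874 = 40529/21443 + 94*(1/17874) = 40529*(1/21443) + 47/8937 = 40529/21443 + 47/8937 = 363215494/191636091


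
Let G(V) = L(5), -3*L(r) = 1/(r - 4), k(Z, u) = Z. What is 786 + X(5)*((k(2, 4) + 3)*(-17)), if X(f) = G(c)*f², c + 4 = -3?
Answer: 4483/3 ≈ 1494.3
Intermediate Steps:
c = -7 (c = -4 - 3 = -7)
L(r) = -1/(3*(-4 + r)) (L(r) = -1/(3*(r - 4)) = -1/(3*(-4 + r)))
G(V) = -⅓ (G(V) = -1/(-12 + 3*5) = -1/(-12 + 15) = -1/3 = -1*⅓ = -⅓)
X(f) = -f²/3
786 + X(5)*((k(2, 4) + 3)*(-17)) = 786 + (-⅓*5²)*((2 + 3)*(-17)) = 786 + (-⅓*25)*(5*(-17)) = 786 - 25/3*(-85) = 786 + 2125/3 = 4483/3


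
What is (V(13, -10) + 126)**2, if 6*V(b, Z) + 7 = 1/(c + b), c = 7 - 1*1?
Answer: 5626384/361 ≈ 15586.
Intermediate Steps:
c = 6 (c = 7 - 1 = 6)
V(b, Z) = -7/6 + 1/(6*(6 + b))
(V(13, -10) + 126)**2 = ((-41 - 7*13)/(6*(6 + 13)) + 126)**2 = ((1/6)*(-41 - 91)/19 + 126)**2 = ((1/6)*(1/19)*(-132) + 126)**2 = (-22/19 + 126)**2 = (2372/19)**2 = 5626384/361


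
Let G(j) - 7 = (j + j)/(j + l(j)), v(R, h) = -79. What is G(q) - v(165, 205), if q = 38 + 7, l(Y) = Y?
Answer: 87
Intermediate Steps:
q = 45
G(j) = 8 (G(j) = 7 + (j + j)/(j + j) = 7 + (2*j)/((2*j)) = 7 + (2*j)*(1/(2*j)) = 7 + 1 = 8)
G(q) - v(165, 205) = 8 - 1*(-79) = 8 + 79 = 87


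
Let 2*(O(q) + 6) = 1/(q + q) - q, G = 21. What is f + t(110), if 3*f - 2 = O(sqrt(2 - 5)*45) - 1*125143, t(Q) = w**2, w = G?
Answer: -123824/3 - 12151*I*sqrt(3)/1620 ≈ -41275.0 - 12.991*I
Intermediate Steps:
w = 21
t(Q) = 441 (t(Q) = 21**2 = 441)
O(q) = -6 - q/2 + 1/(4*q) (O(q) = -6 + (1/(q + q) - q)/2 = -6 + (1/(2*q) - q)/2 = -6 + (-q/2 + 1/(4*q)) = -6 - q/2 + 1/(4*q))
f = -125147/3 - 12151*I*sqrt(3)/1620 (f = 2/3 + ((-6 - sqrt(2 - 5)*45/2 + 1/(4*((sqrt(2 - 5)*45)))) - 1*125143)/3 = 2/3 + ((-6 - sqrt(-3)*45/2 + 1/(4*((sqrt(-3)*45)))) - 125143)/3 = 2/3 + ((-6 - I*sqrt(3)*45/2 + 1/(4*(((I*sqrt(3))*45)))) - 125143)/3 = 2/3 + ((-6 - 45*I*sqrt(3)/2 + 1/(4*((45*I*sqrt(3))))) - 125143)/3 = 2/3 + ((-6 - 45*I*sqrt(3)/2 + (-I*sqrt(3)/135)/4) - 125143)/3 = 2/3 + ((-6 - 45*I*sqrt(3)/2 - I*sqrt(3)/540) - 125143)/3 = 2/3 + ((-6 - 12151*I*sqrt(3)/540) - 125143)/3 = 2/3 + (-125149 - 12151*I*sqrt(3)/540)/3 = 2/3 + (-125149/3 - 12151*I*sqrt(3)/1620) = -125147/3 - 12151*I*sqrt(3)/1620 ≈ -41716.0 - 12.991*I)
f + t(110) = (-125147/3 - 12151*I*sqrt(3)/1620) + 441 = -123824/3 - 12151*I*sqrt(3)/1620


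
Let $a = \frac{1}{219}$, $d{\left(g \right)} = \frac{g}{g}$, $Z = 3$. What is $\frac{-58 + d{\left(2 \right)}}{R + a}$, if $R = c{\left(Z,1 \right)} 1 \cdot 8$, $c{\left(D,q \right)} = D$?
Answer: $- \frac{12483}{5257} \approx -2.3745$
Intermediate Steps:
$d{\left(g \right)} = 1$
$R = 24$ ($R = 3 \cdot 1 \cdot 8 = 3 \cdot 8 = 24$)
$a = \frac{1}{219} \approx 0.0045662$
$\frac{-58 + d{\left(2 \right)}}{R + a} = \frac{-58 + 1}{24 + \frac{1}{219}} = - \frac{57}{\frac{5257}{219}} = \left(-57\right) \frac{219}{5257} = - \frac{12483}{5257}$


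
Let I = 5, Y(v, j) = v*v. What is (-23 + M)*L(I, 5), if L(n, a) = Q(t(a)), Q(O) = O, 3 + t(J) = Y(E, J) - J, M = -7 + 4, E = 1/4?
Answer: 1651/8 ≈ 206.38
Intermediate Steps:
E = 1/4 ≈ 0.25000
Y(v, j) = v**2
M = -3
t(J) = -47/16 - J (t(J) = -3 + ((1/4)**2 - J) = -3 + (1/16 - J) = -47/16 - J)
L(n, a) = -47/16 - a
(-23 + M)*L(I, 5) = (-23 - 3)*(-47/16 - 1*5) = -26*(-47/16 - 5) = -26*(-127/16) = 1651/8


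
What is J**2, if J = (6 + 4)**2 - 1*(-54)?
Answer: 23716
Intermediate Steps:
J = 154 (J = 10**2 + 54 = 100 + 54 = 154)
J**2 = 154**2 = 23716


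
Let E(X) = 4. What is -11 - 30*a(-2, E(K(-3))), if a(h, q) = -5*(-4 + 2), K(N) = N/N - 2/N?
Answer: -311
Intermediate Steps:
K(N) = 1 - 2/N
a(h, q) = 10 (a(h, q) = -5*(-2) = 10)
-11 - 30*a(-2, E(K(-3))) = -11 - 30*10 = -11 - 300 = -311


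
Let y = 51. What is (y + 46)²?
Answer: 9409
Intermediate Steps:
(y + 46)² = (51 + 46)² = 97² = 9409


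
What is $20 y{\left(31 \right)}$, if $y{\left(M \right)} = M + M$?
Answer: $1240$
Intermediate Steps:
$y{\left(M \right)} = 2 M$
$20 y{\left(31 \right)} = 20 \cdot 2 \cdot 31 = 20 \cdot 62 = 1240$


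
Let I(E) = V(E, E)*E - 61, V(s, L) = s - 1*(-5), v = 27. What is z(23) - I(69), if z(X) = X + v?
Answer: -4995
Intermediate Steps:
V(s, L) = 5 + s (V(s, L) = s + 5 = 5 + s)
I(E) = -61 + E*(5 + E) (I(E) = (5 + E)*E - 61 = E*(5 + E) - 61 = -61 + E*(5 + E))
z(X) = 27 + X (z(X) = X + 27 = 27 + X)
z(23) - I(69) = (27 + 23) - (-61 + 69*(5 + 69)) = 50 - (-61 + 69*74) = 50 - (-61 + 5106) = 50 - 1*5045 = 50 - 5045 = -4995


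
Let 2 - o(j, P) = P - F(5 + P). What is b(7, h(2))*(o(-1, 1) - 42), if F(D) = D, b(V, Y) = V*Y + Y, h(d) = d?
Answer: -560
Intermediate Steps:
b(V, Y) = Y + V*Y
o(j, P) = 7 (o(j, P) = 2 - (P - (5 + P)) = 2 - (P + (-5 - P)) = 2 - 1*(-5) = 2 + 5 = 7)
b(7, h(2))*(o(-1, 1) - 42) = (2*(1 + 7))*(7 - 42) = (2*8)*(-35) = 16*(-35) = -560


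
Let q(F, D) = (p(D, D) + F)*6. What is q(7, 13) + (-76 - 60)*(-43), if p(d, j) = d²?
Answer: 6904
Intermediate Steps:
q(F, D) = 6*F + 6*D² (q(F, D) = (D² + F)*6 = (F + D²)*6 = 6*F + 6*D²)
q(7, 13) + (-76 - 60)*(-43) = (6*7 + 6*13²) + (-76 - 60)*(-43) = (42 + 6*169) - 136*(-43) = (42 + 1014) + 5848 = 1056 + 5848 = 6904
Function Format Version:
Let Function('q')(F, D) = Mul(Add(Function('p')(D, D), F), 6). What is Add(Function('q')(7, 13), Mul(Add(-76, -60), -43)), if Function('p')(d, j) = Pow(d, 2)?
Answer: 6904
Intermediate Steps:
Function('q')(F, D) = Add(Mul(6, F), Mul(6, Pow(D, 2))) (Function('q')(F, D) = Mul(Add(Pow(D, 2), F), 6) = Mul(Add(F, Pow(D, 2)), 6) = Add(Mul(6, F), Mul(6, Pow(D, 2))))
Add(Function('q')(7, 13), Mul(Add(-76, -60), -43)) = Add(Add(Mul(6, 7), Mul(6, Pow(13, 2))), Mul(Add(-76, -60), -43)) = Add(Add(42, Mul(6, 169)), Mul(-136, -43)) = Add(Add(42, 1014), 5848) = Add(1056, 5848) = 6904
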